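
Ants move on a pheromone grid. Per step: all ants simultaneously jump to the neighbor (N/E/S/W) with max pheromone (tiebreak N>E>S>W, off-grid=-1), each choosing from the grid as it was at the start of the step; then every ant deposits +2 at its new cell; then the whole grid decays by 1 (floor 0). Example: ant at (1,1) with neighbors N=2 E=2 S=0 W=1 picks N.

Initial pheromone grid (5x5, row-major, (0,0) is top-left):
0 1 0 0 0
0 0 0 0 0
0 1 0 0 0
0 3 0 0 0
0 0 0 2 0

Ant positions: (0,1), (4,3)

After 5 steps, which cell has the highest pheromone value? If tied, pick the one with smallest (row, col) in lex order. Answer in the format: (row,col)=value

Answer: (0,4)=1

Derivation:
Step 1: ant0:(0,1)->E->(0,2) | ant1:(4,3)->N->(3,3)
  grid max=2 at (3,1)
Step 2: ant0:(0,2)->E->(0,3) | ant1:(3,3)->S->(4,3)
  grid max=2 at (4,3)
Step 3: ant0:(0,3)->E->(0,4) | ant1:(4,3)->N->(3,3)
  grid max=1 at (0,4)
Step 4: ant0:(0,4)->S->(1,4) | ant1:(3,3)->S->(4,3)
  grid max=2 at (4,3)
Step 5: ant0:(1,4)->N->(0,4) | ant1:(4,3)->N->(3,3)
  grid max=1 at (0,4)
Final grid:
  0 0 0 0 1
  0 0 0 0 0
  0 0 0 0 0
  0 0 0 1 0
  0 0 0 1 0
Max pheromone 1 at (0,4)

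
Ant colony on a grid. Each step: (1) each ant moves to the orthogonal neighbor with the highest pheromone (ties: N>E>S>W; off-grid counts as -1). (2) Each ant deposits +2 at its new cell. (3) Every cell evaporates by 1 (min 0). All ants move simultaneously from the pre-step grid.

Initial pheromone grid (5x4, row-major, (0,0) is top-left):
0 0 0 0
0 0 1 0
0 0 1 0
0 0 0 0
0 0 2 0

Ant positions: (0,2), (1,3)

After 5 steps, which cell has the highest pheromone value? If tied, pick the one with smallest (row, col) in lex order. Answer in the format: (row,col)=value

Answer: (1,2)=8

Derivation:
Step 1: ant0:(0,2)->S->(1,2) | ant1:(1,3)->W->(1,2)
  grid max=4 at (1,2)
Step 2: ant0:(1,2)->N->(0,2) | ant1:(1,2)->N->(0,2)
  grid max=3 at (0,2)
Step 3: ant0:(0,2)->S->(1,2) | ant1:(0,2)->S->(1,2)
  grid max=6 at (1,2)
Step 4: ant0:(1,2)->N->(0,2) | ant1:(1,2)->N->(0,2)
  grid max=5 at (0,2)
Step 5: ant0:(0,2)->S->(1,2) | ant1:(0,2)->S->(1,2)
  grid max=8 at (1,2)
Final grid:
  0 0 4 0
  0 0 8 0
  0 0 0 0
  0 0 0 0
  0 0 0 0
Max pheromone 8 at (1,2)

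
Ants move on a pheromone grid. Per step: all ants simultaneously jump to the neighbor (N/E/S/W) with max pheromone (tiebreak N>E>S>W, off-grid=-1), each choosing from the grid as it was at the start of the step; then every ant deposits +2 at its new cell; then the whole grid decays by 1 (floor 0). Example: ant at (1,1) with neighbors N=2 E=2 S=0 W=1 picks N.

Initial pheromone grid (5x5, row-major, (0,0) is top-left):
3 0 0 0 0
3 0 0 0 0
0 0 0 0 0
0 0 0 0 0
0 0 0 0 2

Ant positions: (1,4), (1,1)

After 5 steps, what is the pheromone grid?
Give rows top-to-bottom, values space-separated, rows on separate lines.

After step 1: ants at (0,4),(1,0)
  2 0 0 0 1
  4 0 0 0 0
  0 0 0 0 0
  0 0 0 0 0
  0 0 0 0 1
After step 2: ants at (1,4),(0,0)
  3 0 0 0 0
  3 0 0 0 1
  0 0 0 0 0
  0 0 0 0 0
  0 0 0 0 0
After step 3: ants at (0,4),(1,0)
  2 0 0 0 1
  4 0 0 0 0
  0 0 0 0 0
  0 0 0 0 0
  0 0 0 0 0
After step 4: ants at (1,4),(0,0)
  3 0 0 0 0
  3 0 0 0 1
  0 0 0 0 0
  0 0 0 0 0
  0 0 0 0 0
After step 5: ants at (0,4),(1,0)
  2 0 0 0 1
  4 0 0 0 0
  0 0 0 0 0
  0 0 0 0 0
  0 0 0 0 0

2 0 0 0 1
4 0 0 0 0
0 0 0 0 0
0 0 0 0 0
0 0 0 0 0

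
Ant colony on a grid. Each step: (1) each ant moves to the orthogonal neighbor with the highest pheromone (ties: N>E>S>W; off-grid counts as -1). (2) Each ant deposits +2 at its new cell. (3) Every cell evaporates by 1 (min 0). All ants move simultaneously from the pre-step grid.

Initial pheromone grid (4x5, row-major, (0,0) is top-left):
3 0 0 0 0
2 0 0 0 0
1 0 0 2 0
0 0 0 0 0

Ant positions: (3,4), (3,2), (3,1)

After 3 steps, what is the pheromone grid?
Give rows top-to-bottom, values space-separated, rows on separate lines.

After step 1: ants at (2,4),(2,2),(2,1)
  2 0 0 0 0
  1 0 0 0 0
  0 1 1 1 1
  0 0 0 0 0
After step 2: ants at (2,3),(2,3),(2,2)
  1 0 0 0 0
  0 0 0 0 0
  0 0 2 4 0
  0 0 0 0 0
After step 3: ants at (2,2),(2,2),(2,3)
  0 0 0 0 0
  0 0 0 0 0
  0 0 5 5 0
  0 0 0 0 0

0 0 0 0 0
0 0 0 0 0
0 0 5 5 0
0 0 0 0 0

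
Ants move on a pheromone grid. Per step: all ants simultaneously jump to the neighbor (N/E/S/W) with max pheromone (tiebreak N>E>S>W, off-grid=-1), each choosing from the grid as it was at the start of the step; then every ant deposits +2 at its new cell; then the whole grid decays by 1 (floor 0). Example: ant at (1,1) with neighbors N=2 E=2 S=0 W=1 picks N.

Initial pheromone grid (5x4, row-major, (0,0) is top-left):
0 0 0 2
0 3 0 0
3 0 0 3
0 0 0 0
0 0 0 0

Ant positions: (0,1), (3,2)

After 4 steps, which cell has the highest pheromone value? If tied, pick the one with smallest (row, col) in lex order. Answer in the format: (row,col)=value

Answer: (1,1)=3

Derivation:
Step 1: ant0:(0,1)->S->(1,1) | ant1:(3,2)->N->(2,2)
  grid max=4 at (1,1)
Step 2: ant0:(1,1)->N->(0,1) | ant1:(2,2)->E->(2,3)
  grid max=3 at (1,1)
Step 3: ant0:(0,1)->S->(1,1) | ant1:(2,3)->N->(1,3)
  grid max=4 at (1,1)
Step 4: ant0:(1,1)->N->(0,1) | ant1:(1,3)->S->(2,3)
  grid max=3 at (1,1)
Final grid:
  0 1 0 0
  0 3 0 0
  0 0 0 3
  0 0 0 0
  0 0 0 0
Max pheromone 3 at (1,1)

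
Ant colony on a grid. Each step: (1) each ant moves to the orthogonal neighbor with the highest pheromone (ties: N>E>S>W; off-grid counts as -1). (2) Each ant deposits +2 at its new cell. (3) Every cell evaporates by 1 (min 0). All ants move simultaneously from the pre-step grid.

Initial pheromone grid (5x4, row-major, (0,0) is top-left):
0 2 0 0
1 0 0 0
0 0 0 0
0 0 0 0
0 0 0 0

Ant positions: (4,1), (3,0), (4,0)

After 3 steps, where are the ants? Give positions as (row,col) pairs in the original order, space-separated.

Step 1: ant0:(4,1)->N->(3,1) | ant1:(3,0)->N->(2,0) | ant2:(4,0)->N->(3,0)
  grid max=1 at (0,1)
Step 2: ant0:(3,1)->W->(3,0) | ant1:(2,0)->S->(3,0) | ant2:(3,0)->N->(2,0)
  grid max=4 at (3,0)
Step 3: ant0:(3,0)->N->(2,0) | ant1:(3,0)->N->(2,0) | ant2:(2,0)->S->(3,0)
  grid max=5 at (2,0)

(2,0) (2,0) (3,0)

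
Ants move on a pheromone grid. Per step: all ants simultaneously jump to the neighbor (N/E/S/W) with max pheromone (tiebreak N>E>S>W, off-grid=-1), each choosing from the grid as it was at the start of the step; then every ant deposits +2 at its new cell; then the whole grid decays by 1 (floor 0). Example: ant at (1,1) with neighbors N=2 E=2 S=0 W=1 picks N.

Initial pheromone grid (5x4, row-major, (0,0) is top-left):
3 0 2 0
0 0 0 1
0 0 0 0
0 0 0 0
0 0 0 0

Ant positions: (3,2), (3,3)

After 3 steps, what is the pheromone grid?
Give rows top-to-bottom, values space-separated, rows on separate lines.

After step 1: ants at (2,2),(2,3)
  2 0 1 0
  0 0 0 0
  0 0 1 1
  0 0 0 0
  0 0 0 0
After step 2: ants at (2,3),(2,2)
  1 0 0 0
  0 0 0 0
  0 0 2 2
  0 0 0 0
  0 0 0 0
After step 3: ants at (2,2),(2,3)
  0 0 0 0
  0 0 0 0
  0 0 3 3
  0 0 0 0
  0 0 0 0

0 0 0 0
0 0 0 0
0 0 3 3
0 0 0 0
0 0 0 0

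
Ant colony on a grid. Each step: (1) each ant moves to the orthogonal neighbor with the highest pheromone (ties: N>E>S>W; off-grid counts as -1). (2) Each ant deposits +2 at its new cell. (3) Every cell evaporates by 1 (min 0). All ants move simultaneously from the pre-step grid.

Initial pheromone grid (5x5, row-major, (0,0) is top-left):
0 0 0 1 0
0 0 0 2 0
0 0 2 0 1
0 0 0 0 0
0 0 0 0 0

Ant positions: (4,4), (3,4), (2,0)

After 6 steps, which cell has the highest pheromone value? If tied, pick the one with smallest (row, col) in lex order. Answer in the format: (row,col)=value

Step 1: ant0:(4,4)->N->(3,4) | ant1:(3,4)->N->(2,4) | ant2:(2,0)->N->(1,0)
  grid max=2 at (2,4)
Step 2: ant0:(3,4)->N->(2,4) | ant1:(2,4)->S->(3,4) | ant2:(1,0)->N->(0,0)
  grid max=3 at (2,4)
Step 3: ant0:(2,4)->S->(3,4) | ant1:(3,4)->N->(2,4) | ant2:(0,0)->E->(0,1)
  grid max=4 at (2,4)
Step 4: ant0:(3,4)->N->(2,4) | ant1:(2,4)->S->(3,4) | ant2:(0,1)->E->(0,2)
  grid max=5 at (2,4)
Step 5: ant0:(2,4)->S->(3,4) | ant1:(3,4)->N->(2,4) | ant2:(0,2)->E->(0,3)
  grid max=6 at (2,4)
Step 6: ant0:(3,4)->N->(2,4) | ant1:(2,4)->S->(3,4) | ant2:(0,3)->E->(0,4)
  grid max=7 at (2,4)
Final grid:
  0 0 0 0 1
  0 0 0 0 0
  0 0 0 0 7
  0 0 0 0 6
  0 0 0 0 0
Max pheromone 7 at (2,4)

Answer: (2,4)=7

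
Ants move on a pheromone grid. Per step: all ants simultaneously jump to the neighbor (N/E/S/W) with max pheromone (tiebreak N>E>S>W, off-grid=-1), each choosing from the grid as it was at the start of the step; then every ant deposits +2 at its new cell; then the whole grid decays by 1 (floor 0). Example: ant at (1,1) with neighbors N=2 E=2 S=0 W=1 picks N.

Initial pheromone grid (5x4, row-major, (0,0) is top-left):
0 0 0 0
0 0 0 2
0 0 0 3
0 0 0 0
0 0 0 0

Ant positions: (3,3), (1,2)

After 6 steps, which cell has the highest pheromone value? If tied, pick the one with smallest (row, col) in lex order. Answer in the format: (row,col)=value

Answer: (2,3)=9

Derivation:
Step 1: ant0:(3,3)->N->(2,3) | ant1:(1,2)->E->(1,3)
  grid max=4 at (2,3)
Step 2: ant0:(2,3)->N->(1,3) | ant1:(1,3)->S->(2,3)
  grid max=5 at (2,3)
Step 3: ant0:(1,3)->S->(2,3) | ant1:(2,3)->N->(1,3)
  grid max=6 at (2,3)
Step 4: ant0:(2,3)->N->(1,3) | ant1:(1,3)->S->(2,3)
  grid max=7 at (2,3)
Step 5: ant0:(1,3)->S->(2,3) | ant1:(2,3)->N->(1,3)
  grid max=8 at (2,3)
Step 6: ant0:(2,3)->N->(1,3) | ant1:(1,3)->S->(2,3)
  grid max=9 at (2,3)
Final grid:
  0 0 0 0
  0 0 0 8
  0 0 0 9
  0 0 0 0
  0 0 0 0
Max pheromone 9 at (2,3)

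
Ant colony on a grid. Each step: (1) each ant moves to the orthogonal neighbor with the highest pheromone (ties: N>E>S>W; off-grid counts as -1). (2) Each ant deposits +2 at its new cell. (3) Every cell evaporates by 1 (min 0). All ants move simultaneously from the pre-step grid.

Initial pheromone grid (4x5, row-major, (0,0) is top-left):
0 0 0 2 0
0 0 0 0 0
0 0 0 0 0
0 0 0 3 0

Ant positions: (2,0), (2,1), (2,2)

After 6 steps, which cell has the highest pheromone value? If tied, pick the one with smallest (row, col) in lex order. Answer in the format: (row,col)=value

Step 1: ant0:(2,0)->N->(1,0) | ant1:(2,1)->N->(1,1) | ant2:(2,2)->N->(1,2)
  grid max=2 at (3,3)
Step 2: ant0:(1,0)->E->(1,1) | ant1:(1,1)->E->(1,2) | ant2:(1,2)->W->(1,1)
  grid max=4 at (1,1)
Step 3: ant0:(1,1)->E->(1,2) | ant1:(1,2)->W->(1,1) | ant2:(1,1)->E->(1,2)
  grid max=5 at (1,1)
Step 4: ant0:(1,2)->W->(1,1) | ant1:(1,1)->E->(1,2) | ant2:(1,2)->W->(1,1)
  grid max=8 at (1,1)
Step 5: ant0:(1,1)->E->(1,2) | ant1:(1,2)->W->(1,1) | ant2:(1,1)->E->(1,2)
  grid max=9 at (1,1)
Step 6: ant0:(1,2)->W->(1,1) | ant1:(1,1)->E->(1,2) | ant2:(1,2)->W->(1,1)
  grid max=12 at (1,1)
Final grid:
  0 0 0 0 0
  0 12 10 0 0
  0 0 0 0 0
  0 0 0 0 0
Max pheromone 12 at (1,1)

Answer: (1,1)=12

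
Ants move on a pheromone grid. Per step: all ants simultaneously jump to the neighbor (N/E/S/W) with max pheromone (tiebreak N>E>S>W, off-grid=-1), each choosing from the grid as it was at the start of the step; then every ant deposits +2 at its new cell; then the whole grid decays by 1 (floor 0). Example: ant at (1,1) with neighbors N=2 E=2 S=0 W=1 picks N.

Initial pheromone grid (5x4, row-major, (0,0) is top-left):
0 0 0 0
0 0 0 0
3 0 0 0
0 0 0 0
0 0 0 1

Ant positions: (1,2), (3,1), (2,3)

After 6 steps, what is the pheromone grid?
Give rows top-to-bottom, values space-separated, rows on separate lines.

After step 1: ants at (0,2),(2,1),(1,3)
  0 0 1 0
  0 0 0 1
  2 1 0 0
  0 0 0 0
  0 0 0 0
After step 2: ants at (0,3),(2,0),(0,3)
  0 0 0 3
  0 0 0 0
  3 0 0 0
  0 0 0 0
  0 0 0 0
After step 3: ants at (1,3),(1,0),(1,3)
  0 0 0 2
  1 0 0 3
  2 0 0 0
  0 0 0 0
  0 0 0 0
After step 4: ants at (0,3),(2,0),(0,3)
  0 0 0 5
  0 0 0 2
  3 0 0 0
  0 0 0 0
  0 0 0 0
After step 5: ants at (1,3),(1,0),(1,3)
  0 0 0 4
  1 0 0 5
  2 0 0 0
  0 0 0 0
  0 0 0 0
After step 6: ants at (0,3),(2,0),(0,3)
  0 0 0 7
  0 0 0 4
  3 0 0 0
  0 0 0 0
  0 0 0 0

0 0 0 7
0 0 0 4
3 0 0 0
0 0 0 0
0 0 0 0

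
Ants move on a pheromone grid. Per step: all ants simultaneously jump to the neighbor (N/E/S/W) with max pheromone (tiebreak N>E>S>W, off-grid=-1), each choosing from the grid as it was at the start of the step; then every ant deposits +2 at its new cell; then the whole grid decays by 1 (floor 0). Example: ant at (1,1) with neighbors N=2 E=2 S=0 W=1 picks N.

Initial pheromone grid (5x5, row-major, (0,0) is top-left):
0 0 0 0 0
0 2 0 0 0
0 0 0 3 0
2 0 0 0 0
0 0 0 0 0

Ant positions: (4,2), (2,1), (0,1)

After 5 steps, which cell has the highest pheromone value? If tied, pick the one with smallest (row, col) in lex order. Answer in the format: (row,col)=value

Step 1: ant0:(4,2)->N->(3,2) | ant1:(2,1)->N->(1,1) | ant2:(0,1)->S->(1,1)
  grid max=5 at (1,1)
Step 2: ant0:(3,2)->N->(2,2) | ant1:(1,1)->N->(0,1) | ant2:(1,1)->N->(0,1)
  grid max=4 at (1,1)
Step 3: ant0:(2,2)->E->(2,3) | ant1:(0,1)->S->(1,1) | ant2:(0,1)->S->(1,1)
  grid max=7 at (1,1)
Step 4: ant0:(2,3)->N->(1,3) | ant1:(1,1)->N->(0,1) | ant2:(1,1)->N->(0,1)
  grid max=6 at (1,1)
Step 5: ant0:(1,3)->S->(2,3) | ant1:(0,1)->S->(1,1) | ant2:(0,1)->S->(1,1)
  grid max=9 at (1,1)
Final grid:
  0 4 0 0 0
  0 9 0 0 0
  0 0 0 2 0
  0 0 0 0 0
  0 0 0 0 0
Max pheromone 9 at (1,1)

Answer: (1,1)=9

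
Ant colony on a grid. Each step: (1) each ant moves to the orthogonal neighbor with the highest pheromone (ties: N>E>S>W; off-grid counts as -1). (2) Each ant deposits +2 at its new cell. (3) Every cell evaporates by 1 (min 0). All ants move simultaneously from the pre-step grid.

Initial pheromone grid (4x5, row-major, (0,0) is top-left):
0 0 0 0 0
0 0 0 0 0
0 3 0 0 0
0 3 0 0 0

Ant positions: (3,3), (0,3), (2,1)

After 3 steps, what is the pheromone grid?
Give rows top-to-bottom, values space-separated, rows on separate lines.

After step 1: ants at (2,3),(0,4),(3,1)
  0 0 0 0 1
  0 0 0 0 0
  0 2 0 1 0
  0 4 0 0 0
After step 2: ants at (1,3),(1,4),(2,1)
  0 0 0 0 0
  0 0 0 1 1
  0 3 0 0 0
  0 3 0 0 0
After step 3: ants at (1,4),(1,3),(3,1)
  0 0 0 0 0
  0 0 0 2 2
  0 2 0 0 0
  0 4 0 0 0

0 0 0 0 0
0 0 0 2 2
0 2 0 0 0
0 4 0 0 0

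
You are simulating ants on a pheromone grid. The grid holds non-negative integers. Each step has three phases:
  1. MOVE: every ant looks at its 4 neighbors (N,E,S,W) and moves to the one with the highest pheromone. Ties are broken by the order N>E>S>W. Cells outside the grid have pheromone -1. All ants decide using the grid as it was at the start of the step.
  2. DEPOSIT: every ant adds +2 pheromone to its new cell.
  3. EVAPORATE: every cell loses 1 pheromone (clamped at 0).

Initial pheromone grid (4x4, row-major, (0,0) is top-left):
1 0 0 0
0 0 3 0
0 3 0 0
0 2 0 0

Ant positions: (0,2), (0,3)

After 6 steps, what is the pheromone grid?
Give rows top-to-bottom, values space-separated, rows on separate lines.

After step 1: ants at (1,2),(1,3)
  0 0 0 0
  0 0 4 1
  0 2 0 0
  0 1 0 0
After step 2: ants at (1,3),(1,2)
  0 0 0 0
  0 0 5 2
  0 1 0 0
  0 0 0 0
After step 3: ants at (1,2),(1,3)
  0 0 0 0
  0 0 6 3
  0 0 0 0
  0 0 0 0
After step 4: ants at (1,3),(1,2)
  0 0 0 0
  0 0 7 4
  0 0 0 0
  0 0 0 0
After step 5: ants at (1,2),(1,3)
  0 0 0 0
  0 0 8 5
  0 0 0 0
  0 0 0 0
After step 6: ants at (1,3),(1,2)
  0 0 0 0
  0 0 9 6
  0 0 0 0
  0 0 0 0

0 0 0 0
0 0 9 6
0 0 0 0
0 0 0 0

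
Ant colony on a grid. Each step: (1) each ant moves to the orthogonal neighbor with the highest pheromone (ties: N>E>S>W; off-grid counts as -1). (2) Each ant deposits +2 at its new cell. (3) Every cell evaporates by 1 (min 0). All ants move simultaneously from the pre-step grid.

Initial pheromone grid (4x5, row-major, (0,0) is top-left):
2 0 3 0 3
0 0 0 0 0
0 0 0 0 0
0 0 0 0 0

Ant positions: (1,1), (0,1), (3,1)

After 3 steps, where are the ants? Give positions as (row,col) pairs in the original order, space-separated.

Step 1: ant0:(1,1)->N->(0,1) | ant1:(0,1)->E->(0,2) | ant2:(3,1)->N->(2,1)
  grid max=4 at (0,2)
Step 2: ant0:(0,1)->E->(0,2) | ant1:(0,2)->W->(0,1) | ant2:(2,1)->N->(1,1)
  grid max=5 at (0,2)
Step 3: ant0:(0,2)->W->(0,1) | ant1:(0,1)->E->(0,2) | ant2:(1,1)->N->(0,1)
  grid max=6 at (0,2)

(0,1) (0,2) (0,1)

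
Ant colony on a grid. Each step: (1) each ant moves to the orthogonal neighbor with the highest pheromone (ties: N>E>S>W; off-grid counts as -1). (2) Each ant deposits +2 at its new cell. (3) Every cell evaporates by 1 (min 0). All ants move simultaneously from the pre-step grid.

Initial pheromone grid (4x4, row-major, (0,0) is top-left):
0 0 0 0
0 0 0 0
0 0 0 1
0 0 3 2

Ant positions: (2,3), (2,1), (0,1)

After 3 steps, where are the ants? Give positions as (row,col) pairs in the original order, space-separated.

Step 1: ant0:(2,3)->S->(3,3) | ant1:(2,1)->N->(1,1) | ant2:(0,1)->E->(0,2)
  grid max=3 at (3,3)
Step 2: ant0:(3,3)->W->(3,2) | ant1:(1,1)->N->(0,1) | ant2:(0,2)->E->(0,3)
  grid max=3 at (3,2)
Step 3: ant0:(3,2)->E->(3,3) | ant1:(0,1)->E->(0,2) | ant2:(0,3)->S->(1,3)
  grid max=3 at (3,3)

(3,3) (0,2) (1,3)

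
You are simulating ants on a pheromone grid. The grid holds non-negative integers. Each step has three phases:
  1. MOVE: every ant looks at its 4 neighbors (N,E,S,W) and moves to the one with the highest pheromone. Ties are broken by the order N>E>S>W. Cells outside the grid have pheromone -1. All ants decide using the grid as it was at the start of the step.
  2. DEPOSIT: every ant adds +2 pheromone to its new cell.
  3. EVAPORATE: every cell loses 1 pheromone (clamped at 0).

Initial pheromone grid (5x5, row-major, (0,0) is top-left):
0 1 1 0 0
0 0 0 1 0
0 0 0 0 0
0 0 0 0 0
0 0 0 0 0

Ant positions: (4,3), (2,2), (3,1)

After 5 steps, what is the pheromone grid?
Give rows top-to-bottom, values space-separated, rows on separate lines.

After step 1: ants at (3,3),(1,2),(2,1)
  0 0 0 0 0
  0 0 1 0 0
  0 1 0 0 0
  0 0 0 1 0
  0 0 0 0 0
After step 2: ants at (2,3),(0,2),(1,1)
  0 0 1 0 0
  0 1 0 0 0
  0 0 0 1 0
  0 0 0 0 0
  0 0 0 0 0
After step 3: ants at (1,3),(0,3),(0,1)
  0 1 0 1 0
  0 0 0 1 0
  0 0 0 0 0
  0 0 0 0 0
  0 0 0 0 0
After step 4: ants at (0,3),(1,3),(0,2)
  0 0 1 2 0
  0 0 0 2 0
  0 0 0 0 0
  0 0 0 0 0
  0 0 0 0 0
After step 5: ants at (1,3),(0,3),(0,3)
  0 0 0 5 0
  0 0 0 3 0
  0 0 0 0 0
  0 0 0 0 0
  0 0 0 0 0

0 0 0 5 0
0 0 0 3 0
0 0 0 0 0
0 0 0 0 0
0 0 0 0 0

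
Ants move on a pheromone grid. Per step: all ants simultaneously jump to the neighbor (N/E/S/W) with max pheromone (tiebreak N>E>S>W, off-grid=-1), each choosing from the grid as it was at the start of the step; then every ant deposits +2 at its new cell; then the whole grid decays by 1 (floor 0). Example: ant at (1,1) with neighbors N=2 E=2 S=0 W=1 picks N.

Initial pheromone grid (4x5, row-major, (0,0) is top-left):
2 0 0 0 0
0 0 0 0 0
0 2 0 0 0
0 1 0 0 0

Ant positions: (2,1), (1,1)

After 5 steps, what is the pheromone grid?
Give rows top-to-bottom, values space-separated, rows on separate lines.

After step 1: ants at (3,1),(2,1)
  1 0 0 0 0
  0 0 0 0 0
  0 3 0 0 0
  0 2 0 0 0
After step 2: ants at (2,1),(3,1)
  0 0 0 0 0
  0 0 0 0 0
  0 4 0 0 0
  0 3 0 0 0
After step 3: ants at (3,1),(2,1)
  0 0 0 0 0
  0 0 0 0 0
  0 5 0 0 0
  0 4 0 0 0
After step 4: ants at (2,1),(3,1)
  0 0 0 0 0
  0 0 0 0 0
  0 6 0 0 0
  0 5 0 0 0
After step 5: ants at (3,1),(2,1)
  0 0 0 0 0
  0 0 0 0 0
  0 7 0 0 0
  0 6 0 0 0

0 0 0 0 0
0 0 0 0 0
0 7 0 0 0
0 6 0 0 0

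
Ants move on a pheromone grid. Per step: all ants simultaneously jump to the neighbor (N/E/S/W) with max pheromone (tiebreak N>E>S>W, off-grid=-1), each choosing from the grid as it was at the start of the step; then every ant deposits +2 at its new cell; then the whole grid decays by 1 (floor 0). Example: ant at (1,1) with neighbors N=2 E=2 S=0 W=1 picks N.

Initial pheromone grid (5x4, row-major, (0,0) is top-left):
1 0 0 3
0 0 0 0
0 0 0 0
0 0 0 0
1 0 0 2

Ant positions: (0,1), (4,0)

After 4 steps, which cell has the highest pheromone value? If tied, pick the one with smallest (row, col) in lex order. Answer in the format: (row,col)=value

Answer: (0,0)=3

Derivation:
Step 1: ant0:(0,1)->W->(0,0) | ant1:(4,0)->N->(3,0)
  grid max=2 at (0,0)
Step 2: ant0:(0,0)->E->(0,1) | ant1:(3,0)->N->(2,0)
  grid max=1 at (0,0)
Step 3: ant0:(0,1)->W->(0,0) | ant1:(2,0)->N->(1,0)
  grid max=2 at (0,0)
Step 4: ant0:(0,0)->S->(1,0) | ant1:(1,0)->N->(0,0)
  grid max=3 at (0,0)
Final grid:
  3 0 0 0
  2 0 0 0
  0 0 0 0
  0 0 0 0
  0 0 0 0
Max pheromone 3 at (0,0)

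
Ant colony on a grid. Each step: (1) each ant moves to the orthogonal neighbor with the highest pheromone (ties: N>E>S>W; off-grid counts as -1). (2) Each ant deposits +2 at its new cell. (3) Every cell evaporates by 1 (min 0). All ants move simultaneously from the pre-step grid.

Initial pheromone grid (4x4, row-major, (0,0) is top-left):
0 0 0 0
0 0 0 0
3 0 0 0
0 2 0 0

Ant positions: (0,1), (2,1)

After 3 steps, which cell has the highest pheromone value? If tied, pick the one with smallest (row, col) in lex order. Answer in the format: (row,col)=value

Answer: (2,0)=4

Derivation:
Step 1: ant0:(0,1)->E->(0,2) | ant1:(2,1)->W->(2,0)
  grid max=4 at (2,0)
Step 2: ant0:(0,2)->E->(0,3) | ant1:(2,0)->N->(1,0)
  grid max=3 at (2,0)
Step 3: ant0:(0,3)->S->(1,3) | ant1:(1,0)->S->(2,0)
  grid max=4 at (2,0)
Final grid:
  0 0 0 0
  0 0 0 1
  4 0 0 0
  0 0 0 0
Max pheromone 4 at (2,0)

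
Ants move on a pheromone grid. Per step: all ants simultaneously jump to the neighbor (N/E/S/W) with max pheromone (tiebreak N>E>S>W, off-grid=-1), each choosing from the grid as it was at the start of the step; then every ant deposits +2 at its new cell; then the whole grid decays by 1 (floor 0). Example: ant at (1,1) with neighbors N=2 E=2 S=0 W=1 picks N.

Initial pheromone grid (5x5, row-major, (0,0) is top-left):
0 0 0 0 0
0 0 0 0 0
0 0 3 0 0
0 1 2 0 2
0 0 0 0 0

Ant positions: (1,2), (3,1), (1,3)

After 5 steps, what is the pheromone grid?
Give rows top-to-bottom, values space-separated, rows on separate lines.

After step 1: ants at (2,2),(3,2),(0,3)
  0 0 0 1 0
  0 0 0 0 0
  0 0 4 0 0
  0 0 3 0 1
  0 0 0 0 0
After step 2: ants at (3,2),(2,2),(0,4)
  0 0 0 0 1
  0 0 0 0 0
  0 0 5 0 0
  0 0 4 0 0
  0 0 0 0 0
After step 3: ants at (2,2),(3,2),(1,4)
  0 0 0 0 0
  0 0 0 0 1
  0 0 6 0 0
  0 0 5 0 0
  0 0 0 0 0
After step 4: ants at (3,2),(2,2),(0,4)
  0 0 0 0 1
  0 0 0 0 0
  0 0 7 0 0
  0 0 6 0 0
  0 0 0 0 0
After step 5: ants at (2,2),(3,2),(1,4)
  0 0 0 0 0
  0 0 0 0 1
  0 0 8 0 0
  0 0 7 0 0
  0 0 0 0 0

0 0 0 0 0
0 0 0 0 1
0 0 8 0 0
0 0 7 0 0
0 0 0 0 0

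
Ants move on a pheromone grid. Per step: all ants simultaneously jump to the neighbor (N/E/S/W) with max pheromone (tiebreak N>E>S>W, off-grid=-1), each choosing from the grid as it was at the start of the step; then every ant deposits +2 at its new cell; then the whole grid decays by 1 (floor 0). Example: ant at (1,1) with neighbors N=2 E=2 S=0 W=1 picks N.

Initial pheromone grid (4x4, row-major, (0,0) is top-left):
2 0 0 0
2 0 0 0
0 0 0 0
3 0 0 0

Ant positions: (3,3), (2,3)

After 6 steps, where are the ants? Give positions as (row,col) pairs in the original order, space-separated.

Step 1: ant0:(3,3)->N->(2,3) | ant1:(2,3)->N->(1,3)
  grid max=2 at (3,0)
Step 2: ant0:(2,3)->N->(1,3) | ant1:(1,3)->S->(2,3)
  grid max=2 at (1,3)
Step 3: ant0:(1,3)->S->(2,3) | ant1:(2,3)->N->(1,3)
  grid max=3 at (1,3)
Step 4: ant0:(2,3)->N->(1,3) | ant1:(1,3)->S->(2,3)
  grid max=4 at (1,3)
Step 5: ant0:(1,3)->S->(2,3) | ant1:(2,3)->N->(1,3)
  grid max=5 at (1,3)
Step 6: ant0:(2,3)->N->(1,3) | ant1:(1,3)->S->(2,3)
  grid max=6 at (1,3)

(1,3) (2,3)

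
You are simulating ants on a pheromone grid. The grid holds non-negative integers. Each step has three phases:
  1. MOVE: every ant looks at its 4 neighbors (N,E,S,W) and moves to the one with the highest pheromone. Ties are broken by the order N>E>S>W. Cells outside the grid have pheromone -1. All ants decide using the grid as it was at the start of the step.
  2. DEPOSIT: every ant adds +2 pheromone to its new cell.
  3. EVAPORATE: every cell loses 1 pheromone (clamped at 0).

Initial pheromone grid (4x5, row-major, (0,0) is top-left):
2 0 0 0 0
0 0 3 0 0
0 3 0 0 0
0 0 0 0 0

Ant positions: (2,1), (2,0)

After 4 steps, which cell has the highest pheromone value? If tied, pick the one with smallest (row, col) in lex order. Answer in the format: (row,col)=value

Answer: (2,1)=7

Derivation:
Step 1: ant0:(2,1)->N->(1,1) | ant1:(2,0)->E->(2,1)
  grid max=4 at (2,1)
Step 2: ant0:(1,1)->S->(2,1) | ant1:(2,1)->N->(1,1)
  grid max=5 at (2,1)
Step 3: ant0:(2,1)->N->(1,1) | ant1:(1,1)->S->(2,1)
  grid max=6 at (2,1)
Step 4: ant0:(1,1)->S->(2,1) | ant1:(2,1)->N->(1,1)
  grid max=7 at (2,1)
Final grid:
  0 0 0 0 0
  0 4 0 0 0
  0 7 0 0 0
  0 0 0 0 0
Max pheromone 7 at (2,1)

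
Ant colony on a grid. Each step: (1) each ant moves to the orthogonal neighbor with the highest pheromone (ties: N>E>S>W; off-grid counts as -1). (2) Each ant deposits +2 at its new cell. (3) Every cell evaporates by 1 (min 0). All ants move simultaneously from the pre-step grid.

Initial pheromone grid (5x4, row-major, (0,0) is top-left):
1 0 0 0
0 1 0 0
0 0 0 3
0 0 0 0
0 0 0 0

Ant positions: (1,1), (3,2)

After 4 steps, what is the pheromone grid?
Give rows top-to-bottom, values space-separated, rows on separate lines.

After step 1: ants at (0,1),(2,2)
  0 1 0 0
  0 0 0 0
  0 0 1 2
  0 0 0 0
  0 0 0 0
After step 2: ants at (0,2),(2,3)
  0 0 1 0
  0 0 0 0
  0 0 0 3
  0 0 0 0
  0 0 0 0
After step 3: ants at (0,3),(1,3)
  0 0 0 1
  0 0 0 1
  0 0 0 2
  0 0 0 0
  0 0 0 0
After step 4: ants at (1,3),(2,3)
  0 0 0 0
  0 0 0 2
  0 0 0 3
  0 0 0 0
  0 0 0 0

0 0 0 0
0 0 0 2
0 0 0 3
0 0 0 0
0 0 0 0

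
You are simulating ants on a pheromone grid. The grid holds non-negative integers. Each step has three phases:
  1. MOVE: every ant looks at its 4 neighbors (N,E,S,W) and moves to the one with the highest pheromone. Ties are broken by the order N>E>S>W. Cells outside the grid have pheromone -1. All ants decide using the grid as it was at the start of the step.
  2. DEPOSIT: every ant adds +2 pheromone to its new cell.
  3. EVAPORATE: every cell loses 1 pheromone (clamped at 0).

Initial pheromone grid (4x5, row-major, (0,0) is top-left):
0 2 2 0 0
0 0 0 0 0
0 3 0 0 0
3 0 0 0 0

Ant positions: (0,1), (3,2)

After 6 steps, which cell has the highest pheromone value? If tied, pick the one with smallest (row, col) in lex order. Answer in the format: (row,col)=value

Step 1: ant0:(0,1)->E->(0,2) | ant1:(3,2)->N->(2,2)
  grid max=3 at (0,2)
Step 2: ant0:(0,2)->W->(0,1) | ant1:(2,2)->W->(2,1)
  grid max=3 at (2,1)
Step 3: ant0:(0,1)->E->(0,2) | ant1:(2,1)->N->(1,1)
  grid max=3 at (0,2)
Step 4: ant0:(0,2)->W->(0,1) | ant1:(1,1)->S->(2,1)
  grid max=3 at (2,1)
Step 5: ant0:(0,1)->E->(0,2) | ant1:(2,1)->N->(1,1)
  grid max=3 at (0,2)
Step 6: ant0:(0,2)->W->(0,1) | ant1:(1,1)->S->(2,1)
  grid max=3 at (2,1)
Final grid:
  0 2 2 0 0
  0 0 0 0 0
  0 3 0 0 0
  0 0 0 0 0
Max pheromone 3 at (2,1)

Answer: (2,1)=3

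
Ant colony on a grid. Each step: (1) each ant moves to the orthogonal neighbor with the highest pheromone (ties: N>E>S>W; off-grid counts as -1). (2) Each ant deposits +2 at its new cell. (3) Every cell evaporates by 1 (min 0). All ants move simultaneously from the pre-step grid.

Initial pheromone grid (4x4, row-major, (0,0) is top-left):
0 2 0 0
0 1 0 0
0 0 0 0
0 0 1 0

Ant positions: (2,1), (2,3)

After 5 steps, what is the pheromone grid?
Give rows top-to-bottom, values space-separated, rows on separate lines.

After step 1: ants at (1,1),(1,3)
  0 1 0 0
  0 2 0 1
  0 0 0 0
  0 0 0 0
After step 2: ants at (0,1),(0,3)
  0 2 0 1
  0 1 0 0
  0 0 0 0
  0 0 0 0
After step 3: ants at (1,1),(1,3)
  0 1 0 0
  0 2 0 1
  0 0 0 0
  0 0 0 0
After step 4: ants at (0,1),(0,3)
  0 2 0 1
  0 1 0 0
  0 0 0 0
  0 0 0 0
After step 5: ants at (1,1),(1,3)
  0 1 0 0
  0 2 0 1
  0 0 0 0
  0 0 0 0

0 1 0 0
0 2 0 1
0 0 0 0
0 0 0 0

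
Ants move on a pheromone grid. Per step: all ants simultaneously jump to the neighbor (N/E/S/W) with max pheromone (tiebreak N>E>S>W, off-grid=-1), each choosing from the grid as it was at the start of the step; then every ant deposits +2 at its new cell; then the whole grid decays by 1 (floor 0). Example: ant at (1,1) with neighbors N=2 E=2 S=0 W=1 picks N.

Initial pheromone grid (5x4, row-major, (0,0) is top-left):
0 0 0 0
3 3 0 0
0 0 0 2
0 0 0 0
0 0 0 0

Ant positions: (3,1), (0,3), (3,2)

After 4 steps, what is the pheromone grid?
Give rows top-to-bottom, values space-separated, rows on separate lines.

After step 1: ants at (2,1),(1,3),(2,2)
  0 0 0 0
  2 2 0 1
  0 1 1 1
  0 0 0 0
  0 0 0 0
After step 2: ants at (1,1),(2,3),(2,3)
  0 0 0 0
  1 3 0 0
  0 0 0 4
  0 0 0 0
  0 0 0 0
After step 3: ants at (1,0),(1,3),(1,3)
  0 0 0 0
  2 2 0 3
  0 0 0 3
  0 0 0 0
  0 0 0 0
After step 4: ants at (1,1),(2,3),(2,3)
  0 0 0 0
  1 3 0 2
  0 0 0 6
  0 0 0 0
  0 0 0 0

0 0 0 0
1 3 0 2
0 0 0 6
0 0 0 0
0 0 0 0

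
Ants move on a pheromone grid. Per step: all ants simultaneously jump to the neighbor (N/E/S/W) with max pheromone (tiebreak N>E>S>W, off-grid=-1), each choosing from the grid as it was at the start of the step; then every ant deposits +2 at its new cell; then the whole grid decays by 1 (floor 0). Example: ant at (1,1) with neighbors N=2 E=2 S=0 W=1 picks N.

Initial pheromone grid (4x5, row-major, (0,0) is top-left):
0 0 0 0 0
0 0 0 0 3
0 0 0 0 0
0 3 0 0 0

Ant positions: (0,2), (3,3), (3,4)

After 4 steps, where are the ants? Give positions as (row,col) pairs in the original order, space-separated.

Step 1: ant0:(0,2)->E->(0,3) | ant1:(3,3)->N->(2,3) | ant2:(3,4)->N->(2,4)
  grid max=2 at (1,4)
Step 2: ant0:(0,3)->E->(0,4) | ant1:(2,3)->E->(2,4) | ant2:(2,4)->N->(1,4)
  grid max=3 at (1,4)
Step 3: ant0:(0,4)->S->(1,4) | ant1:(2,4)->N->(1,4) | ant2:(1,4)->S->(2,4)
  grid max=6 at (1,4)
Step 4: ant0:(1,4)->S->(2,4) | ant1:(1,4)->S->(2,4) | ant2:(2,4)->N->(1,4)
  grid max=7 at (1,4)

(2,4) (2,4) (1,4)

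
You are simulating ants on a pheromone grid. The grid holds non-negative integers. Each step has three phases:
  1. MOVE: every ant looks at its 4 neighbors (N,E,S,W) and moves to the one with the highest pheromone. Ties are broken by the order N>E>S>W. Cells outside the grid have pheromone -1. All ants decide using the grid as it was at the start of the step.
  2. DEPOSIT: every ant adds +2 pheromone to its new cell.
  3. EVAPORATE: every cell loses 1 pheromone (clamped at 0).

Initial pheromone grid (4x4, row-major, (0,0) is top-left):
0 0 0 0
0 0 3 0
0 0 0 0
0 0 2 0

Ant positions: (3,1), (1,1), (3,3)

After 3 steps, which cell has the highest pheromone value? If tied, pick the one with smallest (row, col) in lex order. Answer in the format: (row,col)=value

Step 1: ant0:(3,1)->E->(3,2) | ant1:(1,1)->E->(1,2) | ant2:(3,3)->W->(3,2)
  grid max=5 at (3,2)
Step 2: ant0:(3,2)->N->(2,2) | ant1:(1,2)->N->(0,2) | ant2:(3,2)->N->(2,2)
  grid max=4 at (3,2)
Step 3: ant0:(2,2)->S->(3,2) | ant1:(0,2)->S->(1,2) | ant2:(2,2)->S->(3,2)
  grid max=7 at (3,2)
Final grid:
  0 0 0 0
  0 0 4 0
  0 0 2 0
  0 0 7 0
Max pheromone 7 at (3,2)

Answer: (3,2)=7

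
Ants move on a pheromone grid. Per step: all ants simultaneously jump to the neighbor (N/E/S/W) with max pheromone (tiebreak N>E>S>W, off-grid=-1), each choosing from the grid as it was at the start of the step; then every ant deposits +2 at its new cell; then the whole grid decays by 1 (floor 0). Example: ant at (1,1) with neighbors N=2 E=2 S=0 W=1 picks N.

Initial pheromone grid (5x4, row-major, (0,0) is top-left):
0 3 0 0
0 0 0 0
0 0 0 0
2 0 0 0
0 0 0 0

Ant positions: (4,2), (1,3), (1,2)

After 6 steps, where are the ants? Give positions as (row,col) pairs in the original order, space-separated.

Step 1: ant0:(4,2)->N->(3,2) | ant1:(1,3)->N->(0,3) | ant2:(1,2)->N->(0,2)
  grid max=2 at (0,1)
Step 2: ant0:(3,2)->N->(2,2) | ant1:(0,3)->W->(0,2) | ant2:(0,2)->W->(0,1)
  grid max=3 at (0,1)
Step 3: ant0:(2,2)->N->(1,2) | ant1:(0,2)->W->(0,1) | ant2:(0,1)->E->(0,2)
  grid max=4 at (0,1)
Step 4: ant0:(1,2)->N->(0,2) | ant1:(0,1)->E->(0,2) | ant2:(0,2)->W->(0,1)
  grid max=6 at (0,2)
Step 5: ant0:(0,2)->W->(0,1) | ant1:(0,2)->W->(0,1) | ant2:(0,1)->E->(0,2)
  grid max=8 at (0,1)
Step 6: ant0:(0,1)->E->(0,2) | ant1:(0,1)->E->(0,2) | ant2:(0,2)->W->(0,1)
  grid max=10 at (0,2)

(0,2) (0,2) (0,1)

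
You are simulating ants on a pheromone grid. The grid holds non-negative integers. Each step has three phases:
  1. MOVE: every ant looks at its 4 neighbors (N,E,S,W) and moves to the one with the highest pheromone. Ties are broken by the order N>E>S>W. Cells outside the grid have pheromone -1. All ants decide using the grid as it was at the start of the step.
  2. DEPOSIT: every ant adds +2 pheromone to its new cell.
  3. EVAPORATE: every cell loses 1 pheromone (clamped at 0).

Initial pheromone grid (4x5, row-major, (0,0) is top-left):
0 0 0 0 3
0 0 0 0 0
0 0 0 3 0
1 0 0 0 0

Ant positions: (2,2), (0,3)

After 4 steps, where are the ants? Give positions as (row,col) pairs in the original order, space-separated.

Step 1: ant0:(2,2)->E->(2,3) | ant1:(0,3)->E->(0,4)
  grid max=4 at (0,4)
Step 2: ant0:(2,3)->N->(1,3) | ant1:(0,4)->S->(1,4)
  grid max=3 at (0,4)
Step 3: ant0:(1,3)->S->(2,3) | ant1:(1,4)->N->(0,4)
  grid max=4 at (0,4)
Step 4: ant0:(2,3)->N->(1,3) | ant1:(0,4)->S->(1,4)
  grid max=3 at (0,4)

(1,3) (1,4)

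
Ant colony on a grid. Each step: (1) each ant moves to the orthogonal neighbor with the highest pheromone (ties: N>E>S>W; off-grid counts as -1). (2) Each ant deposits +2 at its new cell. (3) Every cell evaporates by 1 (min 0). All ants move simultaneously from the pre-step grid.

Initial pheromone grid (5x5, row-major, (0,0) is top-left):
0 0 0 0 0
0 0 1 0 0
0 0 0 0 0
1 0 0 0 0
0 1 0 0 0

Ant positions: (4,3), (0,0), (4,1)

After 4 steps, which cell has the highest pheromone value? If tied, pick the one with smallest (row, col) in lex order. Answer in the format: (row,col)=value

Step 1: ant0:(4,3)->N->(3,3) | ant1:(0,0)->E->(0,1) | ant2:(4,1)->N->(3,1)
  grid max=1 at (0,1)
Step 2: ant0:(3,3)->N->(2,3) | ant1:(0,1)->E->(0,2) | ant2:(3,1)->N->(2,1)
  grid max=1 at (0,2)
Step 3: ant0:(2,3)->N->(1,3) | ant1:(0,2)->E->(0,3) | ant2:(2,1)->N->(1,1)
  grid max=1 at (0,3)
Step 4: ant0:(1,3)->N->(0,3) | ant1:(0,3)->S->(1,3) | ant2:(1,1)->N->(0,1)
  grid max=2 at (0,3)
Final grid:
  0 1 0 2 0
  0 0 0 2 0
  0 0 0 0 0
  0 0 0 0 0
  0 0 0 0 0
Max pheromone 2 at (0,3)

Answer: (0,3)=2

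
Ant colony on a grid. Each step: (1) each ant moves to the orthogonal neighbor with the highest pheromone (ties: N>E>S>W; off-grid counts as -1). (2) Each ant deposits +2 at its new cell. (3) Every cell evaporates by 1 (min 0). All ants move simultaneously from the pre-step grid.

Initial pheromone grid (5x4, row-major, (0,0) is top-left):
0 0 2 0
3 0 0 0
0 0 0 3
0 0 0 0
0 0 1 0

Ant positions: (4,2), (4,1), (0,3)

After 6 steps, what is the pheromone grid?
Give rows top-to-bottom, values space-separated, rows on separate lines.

After step 1: ants at (3,2),(4,2),(0,2)
  0 0 3 0
  2 0 0 0
  0 0 0 2
  0 0 1 0
  0 0 2 0
After step 2: ants at (4,2),(3,2),(0,3)
  0 0 2 1
  1 0 0 0
  0 0 0 1
  0 0 2 0
  0 0 3 0
After step 3: ants at (3,2),(4,2),(0,2)
  0 0 3 0
  0 0 0 0
  0 0 0 0
  0 0 3 0
  0 0 4 0
After step 4: ants at (4,2),(3,2),(0,3)
  0 0 2 1
  0 0 0 0
  0 0 0 0
  0 0 4 0
  0 0 5 0
After step 5: ants at (3,2),(4,2),(0,2)
  0 0 3 0
  0 0 0 0
  0 0 0 0
  0 0 5 0
  0 0 6 0
After step 6: ants at (4,2),(3,2),(0,3)
  0 0 2 1
  0 0 0 0
  0 0 0 0
  0 0 6 0
  0 0 7 0

0 0 2 1
0 0 0 0
0 0 0 0
0 0 6 0
0 0 7 0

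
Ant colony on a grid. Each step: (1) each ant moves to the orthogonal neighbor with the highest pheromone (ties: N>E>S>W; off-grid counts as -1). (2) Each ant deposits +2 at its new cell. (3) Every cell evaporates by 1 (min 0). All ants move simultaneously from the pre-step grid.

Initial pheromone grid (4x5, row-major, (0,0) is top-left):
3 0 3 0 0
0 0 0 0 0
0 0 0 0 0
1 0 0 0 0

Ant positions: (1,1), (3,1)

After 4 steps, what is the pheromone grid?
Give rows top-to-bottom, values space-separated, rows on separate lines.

After step 1: ants at (0,1),(3,0)
  2 1 2 0 0
  0 0 0 0 0
  0 0 0 0 0
  2 0 0 0 0
After step 2: ants at (0,2),(2,0)
  1 0 3 0 0
  0 0 0 0 0
  1 0 0 0 0
  1 0 0 0 0
After step 3: ants at (0,3),(3,0)
  0 0 2 1 0
  0 0 0 0 0
  0 0 0 0 0
  2 0 0 0 0
After step 4: ants at (0,2),(2,0)
  0 0 3 0 0
  0 0 0 0 0
  1 0 0 0 0
  1 0 0 0 0

0 0 3 0 0
0 0 0 0 0
1 0 0 0 0
1 0 0 0 0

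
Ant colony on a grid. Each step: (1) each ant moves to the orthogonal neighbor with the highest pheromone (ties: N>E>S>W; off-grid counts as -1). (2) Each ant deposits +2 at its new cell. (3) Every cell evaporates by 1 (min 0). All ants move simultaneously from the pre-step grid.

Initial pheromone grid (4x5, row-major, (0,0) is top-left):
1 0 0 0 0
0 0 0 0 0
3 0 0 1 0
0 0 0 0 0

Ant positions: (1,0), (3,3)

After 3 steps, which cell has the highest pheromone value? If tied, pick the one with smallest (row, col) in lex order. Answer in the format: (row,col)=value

Step 1: ant0:(1,0)->S->(2,0) | ant1:(3,3)->N->(2,3)
  grid max=4 at (2,0)
Step 2: ant0:(2,0)->N->(1,0) | ant1:(2,3)->N->(1,3)
  grid max=3 at (2,0)
Step 3: ant0:(1,0)->S->(2,0) | ant1:(1,3)->S->(2,3)
  grid max=4 at (2,0)
Final grid:
  0 0 0 0 0
  0 0 0 0 0
  4 0 0 2 0
  0 0 0 0 0
Max pheromone 4 at (2,0)

Answer: (2,0)=4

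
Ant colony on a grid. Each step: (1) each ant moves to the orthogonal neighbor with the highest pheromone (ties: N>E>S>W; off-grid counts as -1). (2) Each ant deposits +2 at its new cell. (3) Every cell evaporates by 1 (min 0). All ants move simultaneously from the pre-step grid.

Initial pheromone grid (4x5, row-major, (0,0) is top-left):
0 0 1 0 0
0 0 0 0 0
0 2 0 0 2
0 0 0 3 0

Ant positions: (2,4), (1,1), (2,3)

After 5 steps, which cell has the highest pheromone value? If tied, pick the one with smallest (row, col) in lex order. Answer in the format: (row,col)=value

Step 1: ant0:(2,4)->N->(1,4) | ant1:(1,1)->S->(2,1) | ant2:(2,3)->S->(3,3)
  grid max=4 at (3,3)
Step 2: ant0:(1,4)->S->(2,4) | ant1:(2,1)->N->(1,1) | ant2:(3,3)->N->(2,3)
  grid max=3 at (3,3)
Step 3: ant0:(2,4)->W->(2,3) | ant1:(1,1)->S->(2,1) | ant2:(2,3)->S->(3,3)
  grid max=4 at (3,3)
Step 4: ant0:(2,3)->S->(3,3) | ant1:(2,1)->N->(1,1) | ant2:(3,3)->N->(2,3)
  grid max=5 at (3,3)
Step 5: ant0:(3,3)->N->(2,3) | ant1:(1,1)->S->(2,1) | ant2:(2,3)->S->(3,3)
  grid max=6 at (3,3)
Final grid:
  0 0 0 0 0
  0 0 0 0 0
  0 3 0 4 0
  0 0 0 6 0
Max pheromone 6 at (3,3)

Answer: (3,3)=6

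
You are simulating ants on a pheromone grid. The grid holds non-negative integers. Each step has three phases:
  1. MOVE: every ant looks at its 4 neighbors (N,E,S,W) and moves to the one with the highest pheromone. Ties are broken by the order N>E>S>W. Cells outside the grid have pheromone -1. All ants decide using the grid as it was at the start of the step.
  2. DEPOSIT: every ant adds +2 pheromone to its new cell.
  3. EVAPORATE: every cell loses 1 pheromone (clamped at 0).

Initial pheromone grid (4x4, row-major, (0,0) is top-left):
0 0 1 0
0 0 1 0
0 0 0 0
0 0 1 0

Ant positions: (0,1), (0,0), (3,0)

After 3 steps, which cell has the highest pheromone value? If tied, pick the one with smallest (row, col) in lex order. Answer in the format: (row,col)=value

Step 1: ant0:(0,1)->E->(0,2) | ant1:(0,0)->E->(0,1) | ant2:(3,0)->N->(2,0)
  grid max=2 at (0,2)
Step 2: ant0:(0,2)->W->(0,1) | ant1:(0,1)->E->(0,2) | ant2:(2,0)->N->(1,0)
  grid max=3 at (0,2)
Step 3: ant0:(0,1)->E->(0,2) | ant1:(0,2)->W->(0,1) | ant2:(1,0)->N->(0,0)
  grid max=4 at (0,2)
Final grid:
  1 3 4 0
  0 0 0 0
  0 0 0 0
  0 0 0 0
Max pheromone 4 at (0,2)

Answer: (0,2)=4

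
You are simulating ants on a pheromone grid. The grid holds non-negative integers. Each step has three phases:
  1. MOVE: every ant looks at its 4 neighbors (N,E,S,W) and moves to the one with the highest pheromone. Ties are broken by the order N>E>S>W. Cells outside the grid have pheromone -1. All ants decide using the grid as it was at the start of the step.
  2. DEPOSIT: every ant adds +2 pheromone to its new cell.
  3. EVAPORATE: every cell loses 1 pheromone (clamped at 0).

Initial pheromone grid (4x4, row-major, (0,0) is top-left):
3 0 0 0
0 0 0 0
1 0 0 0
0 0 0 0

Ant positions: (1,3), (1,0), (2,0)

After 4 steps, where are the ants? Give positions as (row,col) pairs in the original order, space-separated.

Step 1: ant0:(1,3)->N->(0,3) | ant1:(1,0)->N->(0,0) | ant2:(2,0)->N->(1,0)
  grid max=4 at (0,0)
Step 2: ant0:(0,3)->S->(1,3) | ant1:(0,0)->S->(1,0) | ant2:(1,0)->N->(0,0)
  grid max=5 at (0,0)
Step 3: ant0:(1,3)->N->(0,3) | ant1:(1,0)->N->(0,0) | ant2:(0,0)->S->(1,0)
  grid max=6 at (0,0)
Step 4: ant0:(0,3)->S->(1,3) | ant1:(0,0)->S->(1,0) | ant2:(1,0)->N->(0,0)
  grid max=7 at (0,0)

(1,3) (1,0) (0,0)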